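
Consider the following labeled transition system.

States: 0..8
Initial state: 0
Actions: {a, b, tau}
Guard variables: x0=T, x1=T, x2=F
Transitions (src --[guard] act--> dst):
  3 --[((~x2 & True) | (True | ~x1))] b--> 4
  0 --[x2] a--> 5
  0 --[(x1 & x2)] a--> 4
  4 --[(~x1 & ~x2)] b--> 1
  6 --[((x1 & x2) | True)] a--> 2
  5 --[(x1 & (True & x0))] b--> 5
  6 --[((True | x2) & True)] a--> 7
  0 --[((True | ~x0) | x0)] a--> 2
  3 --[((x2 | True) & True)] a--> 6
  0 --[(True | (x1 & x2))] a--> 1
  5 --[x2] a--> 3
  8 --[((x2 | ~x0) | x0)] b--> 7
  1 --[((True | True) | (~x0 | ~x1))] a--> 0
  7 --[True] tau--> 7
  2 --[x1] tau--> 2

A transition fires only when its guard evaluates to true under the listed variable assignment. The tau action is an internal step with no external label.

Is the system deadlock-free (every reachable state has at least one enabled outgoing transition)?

Answer: DEADLOCK-FREE

Trace:
Reach set: {0,1,2}
  0: a→1  a→2  [deg 2]
  1: a→0  [deg 1]
  2: tau→2  [deg 1]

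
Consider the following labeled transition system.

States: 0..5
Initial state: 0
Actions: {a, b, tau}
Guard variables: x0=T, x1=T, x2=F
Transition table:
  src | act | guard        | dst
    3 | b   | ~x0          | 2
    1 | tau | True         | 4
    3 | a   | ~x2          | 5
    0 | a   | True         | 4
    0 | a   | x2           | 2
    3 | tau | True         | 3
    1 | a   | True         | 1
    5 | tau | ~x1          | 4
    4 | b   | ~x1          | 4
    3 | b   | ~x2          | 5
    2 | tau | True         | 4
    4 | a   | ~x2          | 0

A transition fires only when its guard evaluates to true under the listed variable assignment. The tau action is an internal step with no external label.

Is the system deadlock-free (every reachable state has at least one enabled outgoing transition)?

R = {0,4}
  0: a→4  [deg 1]
  4: a→0  [deg 1]

Answer: DEADLOCK-FREE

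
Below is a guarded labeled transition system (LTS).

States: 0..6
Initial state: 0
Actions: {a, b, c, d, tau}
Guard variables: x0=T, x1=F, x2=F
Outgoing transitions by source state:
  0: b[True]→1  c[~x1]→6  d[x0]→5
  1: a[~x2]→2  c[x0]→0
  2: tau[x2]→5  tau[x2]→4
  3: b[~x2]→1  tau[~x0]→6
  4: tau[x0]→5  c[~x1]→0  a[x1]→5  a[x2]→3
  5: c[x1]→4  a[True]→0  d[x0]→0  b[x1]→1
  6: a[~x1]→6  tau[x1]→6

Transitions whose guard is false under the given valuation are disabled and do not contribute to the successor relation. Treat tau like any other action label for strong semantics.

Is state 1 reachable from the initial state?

11 transition(s) survive guard evaluation.
L0 = {0}
L1 = {1,5,6}  total {0,1,5,6}
L2 = {2}  total {0,1,2,5,6}
Reachable = {0,1,2,5,6}
trace reaching 1: b

Answer: REACHABLE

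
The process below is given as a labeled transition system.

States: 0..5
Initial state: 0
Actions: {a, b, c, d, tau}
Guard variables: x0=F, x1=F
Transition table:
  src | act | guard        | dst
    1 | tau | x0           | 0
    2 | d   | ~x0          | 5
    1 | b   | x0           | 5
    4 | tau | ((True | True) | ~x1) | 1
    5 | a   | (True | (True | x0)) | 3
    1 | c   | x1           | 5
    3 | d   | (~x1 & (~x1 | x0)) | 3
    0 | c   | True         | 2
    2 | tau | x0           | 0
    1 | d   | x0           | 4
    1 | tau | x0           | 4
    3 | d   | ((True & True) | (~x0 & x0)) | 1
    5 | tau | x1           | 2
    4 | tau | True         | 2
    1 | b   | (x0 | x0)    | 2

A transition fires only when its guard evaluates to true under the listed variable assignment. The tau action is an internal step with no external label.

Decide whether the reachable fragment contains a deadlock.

Answer: DEADLOCK at state 1

Trace:
Reach set: {0,1,2,3,5}
  0: c→2  [1 exit(s)]
  1: ∅  [no exit]
  2: d→5  [1 exit(s)]
  3: d→1  d→3  [2 exit(s)]
  5: a→3  [1 exit(s)]
trace reaching 1: c·d·a·d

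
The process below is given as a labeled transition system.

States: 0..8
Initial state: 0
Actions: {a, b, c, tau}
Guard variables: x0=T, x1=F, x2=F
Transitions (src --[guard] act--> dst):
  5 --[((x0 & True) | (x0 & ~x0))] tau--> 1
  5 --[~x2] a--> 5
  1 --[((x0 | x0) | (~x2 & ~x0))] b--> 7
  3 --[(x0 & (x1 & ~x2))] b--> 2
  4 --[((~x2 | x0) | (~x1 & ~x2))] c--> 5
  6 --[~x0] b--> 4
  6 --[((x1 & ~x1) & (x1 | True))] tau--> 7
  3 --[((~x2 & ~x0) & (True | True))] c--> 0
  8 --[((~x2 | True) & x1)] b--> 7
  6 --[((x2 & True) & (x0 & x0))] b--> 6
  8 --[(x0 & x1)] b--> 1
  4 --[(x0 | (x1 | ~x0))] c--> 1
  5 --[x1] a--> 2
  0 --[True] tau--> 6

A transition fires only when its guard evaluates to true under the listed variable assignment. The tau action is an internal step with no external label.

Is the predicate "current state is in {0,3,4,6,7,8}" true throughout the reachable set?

Answer: INVARIANT HOLDS

Analysis:
Allowed set {0,3,4,6,7,8}
R = {0,6}
  0: safe
  6: safe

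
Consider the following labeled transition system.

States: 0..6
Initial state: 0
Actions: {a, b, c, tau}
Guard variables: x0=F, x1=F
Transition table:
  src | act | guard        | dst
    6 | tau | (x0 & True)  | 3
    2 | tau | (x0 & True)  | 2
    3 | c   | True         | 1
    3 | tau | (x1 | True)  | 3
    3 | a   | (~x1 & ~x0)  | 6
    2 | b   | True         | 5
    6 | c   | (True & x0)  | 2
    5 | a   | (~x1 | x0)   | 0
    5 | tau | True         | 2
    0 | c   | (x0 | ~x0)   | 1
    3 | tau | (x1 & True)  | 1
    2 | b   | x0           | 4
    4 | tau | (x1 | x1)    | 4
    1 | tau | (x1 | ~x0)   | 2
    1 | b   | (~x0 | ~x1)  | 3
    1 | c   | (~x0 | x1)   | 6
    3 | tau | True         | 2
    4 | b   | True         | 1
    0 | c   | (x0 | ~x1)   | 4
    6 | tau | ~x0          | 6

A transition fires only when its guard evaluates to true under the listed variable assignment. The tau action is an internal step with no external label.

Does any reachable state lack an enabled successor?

Answer: DEADLOCK-FREE

Working:
R = {0,1,2,3,4,5,6}
  0: c→1  c→4  [deg 2]
  1: b→3  c→6  tau→2  [deg 3]
  2: b→5  [deg 1]
  3: a→6  c→1  tau→2  tau→3  [deg 4]
  4: b→1  [deg 1]
  5: a→0  tau→2  [deg 2]
  6: tau→6  [deg 1]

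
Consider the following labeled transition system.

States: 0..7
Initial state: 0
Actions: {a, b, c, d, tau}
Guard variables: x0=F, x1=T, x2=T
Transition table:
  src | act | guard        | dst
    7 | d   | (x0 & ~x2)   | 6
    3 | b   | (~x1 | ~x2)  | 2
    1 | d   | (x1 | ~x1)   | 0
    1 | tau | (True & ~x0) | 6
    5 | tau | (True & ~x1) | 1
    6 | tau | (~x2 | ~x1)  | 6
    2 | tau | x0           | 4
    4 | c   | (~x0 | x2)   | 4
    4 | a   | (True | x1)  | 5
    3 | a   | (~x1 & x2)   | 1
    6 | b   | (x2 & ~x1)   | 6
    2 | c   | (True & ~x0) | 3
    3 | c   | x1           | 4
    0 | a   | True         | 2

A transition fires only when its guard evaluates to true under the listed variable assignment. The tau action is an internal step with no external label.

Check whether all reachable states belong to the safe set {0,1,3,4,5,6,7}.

Answer: INVARIANT VIOLATED at state 2

Analysis:
Safe = {0,1,3,4,5,6,7}
Reachable = {0,2,3,4,5}
  0: ✓
  2: VIOLATES
  3: ✓
  4: ✓
  5: ✓
counterexample path to 2: a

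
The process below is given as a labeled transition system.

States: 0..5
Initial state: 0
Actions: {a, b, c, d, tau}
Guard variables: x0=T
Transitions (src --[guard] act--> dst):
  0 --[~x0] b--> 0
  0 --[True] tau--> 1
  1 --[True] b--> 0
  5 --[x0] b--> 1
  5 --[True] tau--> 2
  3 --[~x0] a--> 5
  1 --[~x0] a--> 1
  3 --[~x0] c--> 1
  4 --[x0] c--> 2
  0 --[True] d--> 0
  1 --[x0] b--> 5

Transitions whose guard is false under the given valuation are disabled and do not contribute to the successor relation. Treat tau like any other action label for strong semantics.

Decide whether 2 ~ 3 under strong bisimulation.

Refine partition for ~:
  round 0: {{0,1,2,3,4,5}}
  round 1: {{0},{1},{2,3},{4},{5}}
5 equivalence class(es) (converged in 2)
[2]={2,3}  [3]={2,3}

Answer: BISIMILAR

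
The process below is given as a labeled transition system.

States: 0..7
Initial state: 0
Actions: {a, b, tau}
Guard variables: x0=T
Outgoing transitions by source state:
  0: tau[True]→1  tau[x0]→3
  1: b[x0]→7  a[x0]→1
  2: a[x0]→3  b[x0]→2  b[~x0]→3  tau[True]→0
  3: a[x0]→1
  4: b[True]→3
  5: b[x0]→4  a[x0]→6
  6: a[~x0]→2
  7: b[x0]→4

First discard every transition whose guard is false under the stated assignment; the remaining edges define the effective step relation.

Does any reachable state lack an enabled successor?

Answer: DEADLOCK-FREE

Analysis:
Reach set: {0,1,3,4,7}
  0: tau→1  tau→3  [2 exit(s)]
  1: a→1  b→7  [2 exit(s)]
  3: a→1  [1 exit(s)]
  4: b→3  [1 exit(s)]
  7: b→4  [1 exit(s)]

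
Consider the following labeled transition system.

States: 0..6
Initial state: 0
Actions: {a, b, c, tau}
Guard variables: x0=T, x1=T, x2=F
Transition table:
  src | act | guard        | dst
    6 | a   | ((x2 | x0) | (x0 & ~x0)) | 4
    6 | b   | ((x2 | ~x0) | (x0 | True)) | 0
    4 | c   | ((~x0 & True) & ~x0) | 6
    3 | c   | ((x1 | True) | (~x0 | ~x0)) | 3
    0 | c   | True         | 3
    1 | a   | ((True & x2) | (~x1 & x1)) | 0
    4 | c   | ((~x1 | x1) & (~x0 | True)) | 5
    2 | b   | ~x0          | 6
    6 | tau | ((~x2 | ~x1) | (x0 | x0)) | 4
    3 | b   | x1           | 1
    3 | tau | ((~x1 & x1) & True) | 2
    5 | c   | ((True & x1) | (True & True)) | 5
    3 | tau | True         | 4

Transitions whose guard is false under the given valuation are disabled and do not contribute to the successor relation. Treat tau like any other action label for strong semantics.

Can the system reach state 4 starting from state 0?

Answer: REACHABLE

Working:
After dropping false guards: 9 live edges.
L0 = {0}
L1 = {3}  now seen {0,3}
L2 = {1,4}  now seen {0,1,3,4}
L3 = {5}  now seen {0,1,3,4,5}
R = {0,1,3,4,5}
trace reaching 4: c·tau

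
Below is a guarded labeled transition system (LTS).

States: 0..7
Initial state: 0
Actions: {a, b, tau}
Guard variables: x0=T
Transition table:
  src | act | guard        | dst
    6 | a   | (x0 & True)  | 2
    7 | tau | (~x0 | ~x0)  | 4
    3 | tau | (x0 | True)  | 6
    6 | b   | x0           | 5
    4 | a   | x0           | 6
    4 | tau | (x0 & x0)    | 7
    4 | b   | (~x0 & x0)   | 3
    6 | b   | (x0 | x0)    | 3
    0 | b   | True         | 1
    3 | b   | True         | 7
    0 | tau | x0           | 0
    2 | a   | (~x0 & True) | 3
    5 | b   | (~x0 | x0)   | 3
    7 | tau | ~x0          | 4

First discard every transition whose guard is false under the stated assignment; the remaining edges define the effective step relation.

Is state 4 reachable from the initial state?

After dropping false guards: 10 live edges.
Layer 0: {0}
Layer 1: {1}  cumulative {0,1}
Reachable = {0,1}

Answer: UNREACHABLE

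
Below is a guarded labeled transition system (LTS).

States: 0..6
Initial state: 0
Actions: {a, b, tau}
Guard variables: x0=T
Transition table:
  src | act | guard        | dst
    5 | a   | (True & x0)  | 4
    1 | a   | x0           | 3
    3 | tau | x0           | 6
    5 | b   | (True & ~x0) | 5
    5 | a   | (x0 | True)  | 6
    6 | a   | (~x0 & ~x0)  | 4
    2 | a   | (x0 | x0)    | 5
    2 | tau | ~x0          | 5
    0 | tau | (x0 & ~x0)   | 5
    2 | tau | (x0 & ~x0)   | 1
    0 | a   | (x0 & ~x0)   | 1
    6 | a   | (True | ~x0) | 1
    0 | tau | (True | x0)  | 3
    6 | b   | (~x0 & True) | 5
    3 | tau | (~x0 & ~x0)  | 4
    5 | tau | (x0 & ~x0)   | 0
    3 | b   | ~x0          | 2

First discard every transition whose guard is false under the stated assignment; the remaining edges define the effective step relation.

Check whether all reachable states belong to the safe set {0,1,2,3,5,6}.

Allowed set {0,1,2,3,5,6}
Reachable = {0,1,3,6}
  0: safe
  1: safe
  3: safe
  6: safe

Answer: INVARIANT HOLDS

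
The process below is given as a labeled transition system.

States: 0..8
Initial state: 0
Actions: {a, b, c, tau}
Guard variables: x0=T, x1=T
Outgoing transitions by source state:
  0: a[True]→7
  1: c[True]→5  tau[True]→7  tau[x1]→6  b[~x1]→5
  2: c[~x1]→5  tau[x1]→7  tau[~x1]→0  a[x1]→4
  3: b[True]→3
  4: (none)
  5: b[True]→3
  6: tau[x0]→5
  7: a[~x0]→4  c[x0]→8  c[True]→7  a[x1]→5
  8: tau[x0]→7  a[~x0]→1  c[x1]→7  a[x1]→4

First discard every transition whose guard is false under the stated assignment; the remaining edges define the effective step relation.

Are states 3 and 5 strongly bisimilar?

Answer: BISIMILAR

Trace:
Refine partition for ~:
  round 0: {{0,1,2,3,4,5,6,7,8}}
  round 1: {{0},{1},{2},{3,5},{4},{6},{7},{8}}
8 equivalence class(es) (converged in 2)
3∈{3,5}, 5∈{3,5}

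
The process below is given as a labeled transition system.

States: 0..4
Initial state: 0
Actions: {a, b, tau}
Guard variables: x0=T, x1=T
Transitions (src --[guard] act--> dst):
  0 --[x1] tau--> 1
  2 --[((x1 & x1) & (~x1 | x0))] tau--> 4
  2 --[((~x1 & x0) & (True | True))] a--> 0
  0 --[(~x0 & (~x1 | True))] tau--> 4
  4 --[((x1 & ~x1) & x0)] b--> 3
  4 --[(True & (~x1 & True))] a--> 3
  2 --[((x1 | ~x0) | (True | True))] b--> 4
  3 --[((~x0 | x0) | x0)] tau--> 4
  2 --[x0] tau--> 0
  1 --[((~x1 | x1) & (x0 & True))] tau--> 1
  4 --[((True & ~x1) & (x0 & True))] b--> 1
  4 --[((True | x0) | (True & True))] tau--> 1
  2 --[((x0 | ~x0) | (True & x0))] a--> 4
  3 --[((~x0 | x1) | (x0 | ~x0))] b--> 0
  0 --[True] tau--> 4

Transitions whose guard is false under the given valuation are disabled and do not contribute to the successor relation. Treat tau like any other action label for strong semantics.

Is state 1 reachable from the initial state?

Guard filter leaves 10 enabled edge(s).
depth 0: {0}
depth 1: {1,4}  cumulative {0,1,4}
R = {0,1,4}
Path to 1: tau

Answer: REACHABLE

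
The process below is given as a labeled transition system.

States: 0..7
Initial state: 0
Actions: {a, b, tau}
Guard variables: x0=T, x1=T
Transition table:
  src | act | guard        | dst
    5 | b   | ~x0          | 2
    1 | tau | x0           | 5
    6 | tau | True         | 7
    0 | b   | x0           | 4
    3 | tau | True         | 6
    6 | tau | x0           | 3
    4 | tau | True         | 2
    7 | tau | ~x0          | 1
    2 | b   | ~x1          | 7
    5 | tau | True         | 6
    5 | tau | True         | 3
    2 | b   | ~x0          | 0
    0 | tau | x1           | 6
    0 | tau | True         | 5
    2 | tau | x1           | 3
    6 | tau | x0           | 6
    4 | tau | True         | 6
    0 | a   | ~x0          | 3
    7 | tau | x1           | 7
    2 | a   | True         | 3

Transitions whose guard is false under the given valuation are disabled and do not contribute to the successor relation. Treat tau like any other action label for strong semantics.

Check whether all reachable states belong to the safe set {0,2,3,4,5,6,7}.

Answer: INVARIANT HOLDS

Trace:
Safe = {0,2,3,4,5,6,7}
Reachable = {0,2,3,4,5,6,7}
  0: ✓
  2: ✓
  3: ✓
  4: ✓
  5: ✓
  6: ✓
  7: ✓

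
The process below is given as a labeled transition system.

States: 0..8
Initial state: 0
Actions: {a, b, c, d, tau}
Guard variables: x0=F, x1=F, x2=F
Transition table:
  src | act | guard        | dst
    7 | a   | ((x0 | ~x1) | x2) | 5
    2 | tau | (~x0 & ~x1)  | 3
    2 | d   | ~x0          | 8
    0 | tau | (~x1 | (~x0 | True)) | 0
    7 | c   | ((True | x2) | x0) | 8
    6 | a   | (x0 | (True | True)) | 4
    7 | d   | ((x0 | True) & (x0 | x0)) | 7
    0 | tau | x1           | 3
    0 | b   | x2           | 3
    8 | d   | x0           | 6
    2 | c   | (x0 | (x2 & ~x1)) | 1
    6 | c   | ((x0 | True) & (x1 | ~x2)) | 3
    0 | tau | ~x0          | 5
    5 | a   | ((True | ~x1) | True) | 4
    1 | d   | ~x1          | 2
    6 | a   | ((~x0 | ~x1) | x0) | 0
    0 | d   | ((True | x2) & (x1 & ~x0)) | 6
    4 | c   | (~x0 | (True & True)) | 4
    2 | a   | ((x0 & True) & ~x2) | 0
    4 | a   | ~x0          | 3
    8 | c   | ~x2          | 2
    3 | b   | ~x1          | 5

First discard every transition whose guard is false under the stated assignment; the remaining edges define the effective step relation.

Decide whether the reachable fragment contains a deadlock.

R = {0,3,4,5}
  0: tau→0  tau→5  [2 out]
  3: b→5  [1 out]
  4: a→3  c→4  [2 out]
  5: a→4  [1 out]

Answer: DEADLOCK-FREE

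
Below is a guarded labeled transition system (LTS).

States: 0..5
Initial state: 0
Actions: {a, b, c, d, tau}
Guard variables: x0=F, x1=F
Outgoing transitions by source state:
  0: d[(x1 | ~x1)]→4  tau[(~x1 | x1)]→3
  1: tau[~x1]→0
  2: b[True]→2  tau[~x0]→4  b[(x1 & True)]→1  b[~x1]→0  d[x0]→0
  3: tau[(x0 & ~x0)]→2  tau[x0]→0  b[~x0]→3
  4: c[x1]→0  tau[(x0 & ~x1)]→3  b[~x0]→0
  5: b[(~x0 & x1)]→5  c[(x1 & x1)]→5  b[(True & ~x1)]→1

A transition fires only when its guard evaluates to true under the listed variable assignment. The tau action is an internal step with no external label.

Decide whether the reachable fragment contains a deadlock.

Reachable = {0,3,4}
  0: d→4  tau→3  [2 out]
  3: b→3  [1 out]
  4: b→0  [1 out]

Answer: DEADLOCK-FREE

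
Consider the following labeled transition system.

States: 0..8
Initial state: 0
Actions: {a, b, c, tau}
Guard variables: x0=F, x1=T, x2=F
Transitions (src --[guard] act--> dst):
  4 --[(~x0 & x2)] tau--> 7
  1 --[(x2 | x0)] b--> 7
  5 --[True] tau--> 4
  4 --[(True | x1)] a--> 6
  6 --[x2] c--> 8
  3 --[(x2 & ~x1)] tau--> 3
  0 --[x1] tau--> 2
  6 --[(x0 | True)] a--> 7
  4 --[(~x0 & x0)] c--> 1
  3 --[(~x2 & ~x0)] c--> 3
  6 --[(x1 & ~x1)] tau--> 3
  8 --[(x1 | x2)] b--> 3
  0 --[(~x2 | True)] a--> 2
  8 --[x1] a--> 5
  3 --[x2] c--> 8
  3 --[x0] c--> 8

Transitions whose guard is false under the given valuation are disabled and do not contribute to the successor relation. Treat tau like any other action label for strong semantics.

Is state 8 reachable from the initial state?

8 transition(s) survive guard evaluation.
L0 = {0}
L1 = {2}  total {0,2}
Reachable = {0,2}

Answer: UNREACHABLE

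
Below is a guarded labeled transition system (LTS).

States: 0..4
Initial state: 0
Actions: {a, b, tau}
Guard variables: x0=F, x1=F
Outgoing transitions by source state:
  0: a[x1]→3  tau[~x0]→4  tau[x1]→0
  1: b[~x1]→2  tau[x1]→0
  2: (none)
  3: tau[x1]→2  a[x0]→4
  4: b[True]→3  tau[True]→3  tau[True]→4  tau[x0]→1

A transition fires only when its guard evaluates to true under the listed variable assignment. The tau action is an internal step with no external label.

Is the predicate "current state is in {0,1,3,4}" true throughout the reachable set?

Inv-set: {0,1,3,4}
Reach set: {0,3,4}
  0: ✓
  3: ✓
  4: ✓

Answer: INVARIANT HOLDS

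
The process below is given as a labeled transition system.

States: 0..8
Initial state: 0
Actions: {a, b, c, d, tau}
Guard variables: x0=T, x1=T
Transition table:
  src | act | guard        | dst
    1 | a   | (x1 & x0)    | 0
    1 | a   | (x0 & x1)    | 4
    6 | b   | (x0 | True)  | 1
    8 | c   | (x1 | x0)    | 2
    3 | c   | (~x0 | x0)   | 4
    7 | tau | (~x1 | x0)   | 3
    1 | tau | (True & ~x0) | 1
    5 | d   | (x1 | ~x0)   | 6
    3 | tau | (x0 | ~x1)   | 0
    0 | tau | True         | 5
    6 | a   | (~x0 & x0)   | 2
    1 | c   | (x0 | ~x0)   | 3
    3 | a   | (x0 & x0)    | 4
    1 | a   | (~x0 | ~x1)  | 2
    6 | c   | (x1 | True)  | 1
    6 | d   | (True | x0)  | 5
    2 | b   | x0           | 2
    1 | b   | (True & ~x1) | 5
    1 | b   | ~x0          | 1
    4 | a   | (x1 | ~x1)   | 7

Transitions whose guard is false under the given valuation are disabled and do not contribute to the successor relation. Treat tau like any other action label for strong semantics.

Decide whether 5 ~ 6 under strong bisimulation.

Answer: NOT BISIMILAR

Analysis:
Refine partition for ~:
  π0 = {{0,1,2,3,4,5,6,7,8}}
  π1 = {{0,7},{1},{2},{3},{4},{5},{6},{8}}
  π2 = {{0},{1},{2},{3},{4},{5},{6},{7},{8}}
9 equivalence class(es) (converged in 3)
5∈{5}, 6∈{6}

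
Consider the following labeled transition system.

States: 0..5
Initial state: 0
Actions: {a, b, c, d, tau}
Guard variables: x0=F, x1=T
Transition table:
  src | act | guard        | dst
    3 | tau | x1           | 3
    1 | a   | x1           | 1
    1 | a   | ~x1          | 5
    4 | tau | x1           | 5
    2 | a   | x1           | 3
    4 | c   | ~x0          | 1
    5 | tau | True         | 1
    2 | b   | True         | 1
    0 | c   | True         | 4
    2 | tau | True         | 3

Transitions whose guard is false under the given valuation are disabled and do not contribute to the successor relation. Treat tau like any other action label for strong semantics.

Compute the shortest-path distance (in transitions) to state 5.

Layered search for 5:
  L0 = {0}
  L1 = {4}
  L2 = {1,5}
first hit 5 at d=2 via c·tau

Answer: 2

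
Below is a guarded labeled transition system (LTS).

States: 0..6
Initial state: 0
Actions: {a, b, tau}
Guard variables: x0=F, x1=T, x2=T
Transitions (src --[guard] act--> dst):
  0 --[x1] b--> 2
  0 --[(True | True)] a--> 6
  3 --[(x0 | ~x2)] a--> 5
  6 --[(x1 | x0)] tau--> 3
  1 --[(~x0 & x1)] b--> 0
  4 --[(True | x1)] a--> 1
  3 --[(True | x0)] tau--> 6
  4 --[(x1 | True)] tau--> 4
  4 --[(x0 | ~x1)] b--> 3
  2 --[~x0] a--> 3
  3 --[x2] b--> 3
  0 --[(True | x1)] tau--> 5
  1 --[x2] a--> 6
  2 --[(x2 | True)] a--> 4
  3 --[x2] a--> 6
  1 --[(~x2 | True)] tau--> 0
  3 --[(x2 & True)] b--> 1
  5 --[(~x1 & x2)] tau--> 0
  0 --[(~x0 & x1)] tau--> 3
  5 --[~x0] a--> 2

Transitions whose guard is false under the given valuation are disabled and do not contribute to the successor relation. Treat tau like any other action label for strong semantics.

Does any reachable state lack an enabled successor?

Reach set: {0,1,2,3,4,5,6}
  0: a→6  b→2  tau→3  tau→5  [4 exit(s)]
  1: a→6  b→0  tau→0  [3 exit(s)]
  2: a→3  a→4  [2 exit(s)]
  3: a→6  b→1  b→3  tau→6  [4 exit(s)]
  4: a→1  tau→4  [2 exit(s)]
  5: a→2  [1 exit(s)]
  6: tau→3  [1 exit(s)]

Answer: DEADLOCK-FREE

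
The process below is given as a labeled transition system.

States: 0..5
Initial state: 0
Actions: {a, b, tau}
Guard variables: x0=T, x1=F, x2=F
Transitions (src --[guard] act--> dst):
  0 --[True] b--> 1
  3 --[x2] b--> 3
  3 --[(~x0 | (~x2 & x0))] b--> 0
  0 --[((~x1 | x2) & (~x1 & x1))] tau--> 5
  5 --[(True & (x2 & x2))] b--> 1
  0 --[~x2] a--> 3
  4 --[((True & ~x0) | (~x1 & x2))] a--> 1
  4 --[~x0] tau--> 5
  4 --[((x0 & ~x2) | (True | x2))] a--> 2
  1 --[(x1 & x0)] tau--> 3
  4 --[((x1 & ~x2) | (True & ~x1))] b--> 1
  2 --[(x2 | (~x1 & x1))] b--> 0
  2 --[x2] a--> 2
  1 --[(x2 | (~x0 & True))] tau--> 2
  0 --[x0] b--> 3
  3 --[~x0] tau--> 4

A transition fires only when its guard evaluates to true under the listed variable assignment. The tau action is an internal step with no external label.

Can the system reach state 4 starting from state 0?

Answer: UNREACHABLE

Trace:
After dropping false guards: 6 live edges.
L0 = {0}
L1 = {1,3}  cumulative {0,1,3}
Reach set: {0,1,3}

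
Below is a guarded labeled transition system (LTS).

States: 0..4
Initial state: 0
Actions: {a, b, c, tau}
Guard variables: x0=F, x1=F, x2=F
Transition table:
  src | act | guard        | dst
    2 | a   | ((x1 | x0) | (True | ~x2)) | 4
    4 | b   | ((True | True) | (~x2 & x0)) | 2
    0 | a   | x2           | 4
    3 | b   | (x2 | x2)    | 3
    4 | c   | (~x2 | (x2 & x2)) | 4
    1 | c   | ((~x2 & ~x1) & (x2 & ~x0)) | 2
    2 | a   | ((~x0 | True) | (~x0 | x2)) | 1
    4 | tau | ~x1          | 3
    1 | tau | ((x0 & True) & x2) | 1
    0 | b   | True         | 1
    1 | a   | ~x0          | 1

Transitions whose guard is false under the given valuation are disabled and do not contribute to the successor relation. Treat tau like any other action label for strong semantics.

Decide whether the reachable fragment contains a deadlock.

Answer: DEADLOCK-FREE

Analysis:
R = {0,1}
  0: b→1  [1 out]
  1: a→1  [1 out]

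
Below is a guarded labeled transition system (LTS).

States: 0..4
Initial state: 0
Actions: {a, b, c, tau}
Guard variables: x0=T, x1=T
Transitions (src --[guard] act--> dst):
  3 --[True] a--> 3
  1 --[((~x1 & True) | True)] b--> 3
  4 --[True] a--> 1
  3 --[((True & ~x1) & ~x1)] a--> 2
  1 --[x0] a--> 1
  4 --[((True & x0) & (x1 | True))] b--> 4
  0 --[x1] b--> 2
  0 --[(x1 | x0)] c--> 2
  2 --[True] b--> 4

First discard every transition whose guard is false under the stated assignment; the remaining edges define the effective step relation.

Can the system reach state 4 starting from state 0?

Answer: REACHABLE

Trace:
8 transition(s) survive guard evaluation.
Layer 0: {0}
Layer 1: {2}  cumulative {0,2}
Layer 2: {4}  cumulative {0,2,4}
Layer 3: {1}  cumulative {0,1,2,4}
Layer 4: {3}  cumulative {0,1,2,3,4}
R = {0,1,2,3,4}
Path to 4: b·b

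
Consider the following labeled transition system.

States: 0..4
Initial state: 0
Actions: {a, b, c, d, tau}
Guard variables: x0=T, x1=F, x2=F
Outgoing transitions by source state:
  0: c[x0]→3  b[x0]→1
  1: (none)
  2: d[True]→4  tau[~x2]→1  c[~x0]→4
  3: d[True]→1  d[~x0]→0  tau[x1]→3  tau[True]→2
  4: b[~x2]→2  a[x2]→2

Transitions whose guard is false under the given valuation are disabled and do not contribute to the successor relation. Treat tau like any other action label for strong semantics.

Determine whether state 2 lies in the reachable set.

Guard filter leaves 7 enabled edge(s).
Layer 0: {0}
Layer 1: {1,3}  now seen {0,1,3}
Layer 2: {2}  now seen {0,1,2,3}
Layer 3: {4}  now seen {0,1,2,3,4}
R = {0,1,2,3,4}
Path to 2: c·tau

Answer: REACHABLE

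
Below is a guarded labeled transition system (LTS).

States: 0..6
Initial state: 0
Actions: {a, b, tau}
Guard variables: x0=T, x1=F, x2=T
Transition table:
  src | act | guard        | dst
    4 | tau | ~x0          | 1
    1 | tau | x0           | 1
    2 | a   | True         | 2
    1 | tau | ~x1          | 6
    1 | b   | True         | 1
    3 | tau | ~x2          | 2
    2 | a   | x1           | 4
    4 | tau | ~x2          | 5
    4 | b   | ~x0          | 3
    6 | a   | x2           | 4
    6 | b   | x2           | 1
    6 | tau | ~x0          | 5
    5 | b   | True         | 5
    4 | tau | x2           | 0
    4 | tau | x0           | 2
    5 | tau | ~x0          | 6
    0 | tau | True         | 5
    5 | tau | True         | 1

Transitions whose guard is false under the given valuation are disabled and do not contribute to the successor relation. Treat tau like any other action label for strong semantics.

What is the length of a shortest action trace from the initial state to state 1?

Layered search for 1:
  L0 = {0}
  L1 = {5}
  L2 = {1}
first hit 1 at d=2 via tau·tau

Answer: 2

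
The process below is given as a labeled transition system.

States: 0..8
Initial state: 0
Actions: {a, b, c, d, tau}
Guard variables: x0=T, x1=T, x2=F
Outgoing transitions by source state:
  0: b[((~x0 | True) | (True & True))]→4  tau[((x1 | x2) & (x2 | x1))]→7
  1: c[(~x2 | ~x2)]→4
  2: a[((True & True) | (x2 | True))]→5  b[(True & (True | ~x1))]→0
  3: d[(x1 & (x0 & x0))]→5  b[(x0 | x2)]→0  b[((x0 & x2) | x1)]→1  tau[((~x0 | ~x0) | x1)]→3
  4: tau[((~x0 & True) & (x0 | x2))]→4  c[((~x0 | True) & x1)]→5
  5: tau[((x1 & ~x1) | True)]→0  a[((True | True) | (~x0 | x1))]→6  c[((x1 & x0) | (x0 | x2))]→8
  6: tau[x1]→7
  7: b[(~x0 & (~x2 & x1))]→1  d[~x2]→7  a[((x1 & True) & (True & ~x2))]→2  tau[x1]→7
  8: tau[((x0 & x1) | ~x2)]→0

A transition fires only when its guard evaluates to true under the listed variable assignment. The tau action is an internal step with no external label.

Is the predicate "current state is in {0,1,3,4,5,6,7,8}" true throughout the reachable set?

Safe = {0,1,3,4,5,6,7,8}
Reachable = {0,2,4,5,6,7,8}
  0: ok
  2: VIOLATES
  4: ok
  5: ok
  6: ok
  7: ok
  8: ok
counterexample path to 2: tau·a

Answer: INVARIANT VIOLATED at state 2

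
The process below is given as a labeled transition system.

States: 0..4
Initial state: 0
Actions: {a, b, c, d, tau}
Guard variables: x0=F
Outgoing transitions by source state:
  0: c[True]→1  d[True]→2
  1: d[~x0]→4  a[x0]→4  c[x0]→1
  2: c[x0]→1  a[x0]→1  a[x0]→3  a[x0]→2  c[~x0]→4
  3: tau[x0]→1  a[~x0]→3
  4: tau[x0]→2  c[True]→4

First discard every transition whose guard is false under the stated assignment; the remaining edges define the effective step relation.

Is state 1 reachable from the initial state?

Answer: REACHABLE

Working:
Guard filter leaves 6 enabled edge(s).
Layer 0: {0}
Layer 1: {1,2}  now seen {0,1,2}
Layer 2: {4}  now seen {0,1,2,4}
Reach set: {0,1,2,4}
Path to 1: c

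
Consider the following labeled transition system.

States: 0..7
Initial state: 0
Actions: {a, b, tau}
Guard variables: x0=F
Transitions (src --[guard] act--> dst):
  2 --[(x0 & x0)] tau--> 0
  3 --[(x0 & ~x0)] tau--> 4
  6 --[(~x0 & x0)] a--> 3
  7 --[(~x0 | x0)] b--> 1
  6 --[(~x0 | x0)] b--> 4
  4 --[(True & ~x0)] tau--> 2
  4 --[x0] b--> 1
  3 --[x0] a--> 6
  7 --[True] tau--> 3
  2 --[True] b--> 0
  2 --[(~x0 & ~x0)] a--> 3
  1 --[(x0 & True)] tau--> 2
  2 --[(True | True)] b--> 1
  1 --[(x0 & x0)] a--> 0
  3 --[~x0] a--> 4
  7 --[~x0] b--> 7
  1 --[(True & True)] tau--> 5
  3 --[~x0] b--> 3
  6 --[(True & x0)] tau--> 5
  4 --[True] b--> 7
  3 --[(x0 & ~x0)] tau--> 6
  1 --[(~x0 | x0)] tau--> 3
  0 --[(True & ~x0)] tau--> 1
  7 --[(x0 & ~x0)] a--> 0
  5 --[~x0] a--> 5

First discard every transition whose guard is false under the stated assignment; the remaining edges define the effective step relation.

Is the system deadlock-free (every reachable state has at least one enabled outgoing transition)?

Answer: DEADLOCK-FREE

Trace:
Reachable = {0,1,2,3,4,5,7}
  0: tau→1  [deg 1]
  1: tau→3  tau→5  [deg 2]
  2: a→3  b→0  b→1  [deg 3]
  3: a→4  b→3  [deg 2]
  4: b→7  tau→2  [deg 2]
  5: a→5  [deg 1]
  7: b→1  b→7  tau→3  [deg 3]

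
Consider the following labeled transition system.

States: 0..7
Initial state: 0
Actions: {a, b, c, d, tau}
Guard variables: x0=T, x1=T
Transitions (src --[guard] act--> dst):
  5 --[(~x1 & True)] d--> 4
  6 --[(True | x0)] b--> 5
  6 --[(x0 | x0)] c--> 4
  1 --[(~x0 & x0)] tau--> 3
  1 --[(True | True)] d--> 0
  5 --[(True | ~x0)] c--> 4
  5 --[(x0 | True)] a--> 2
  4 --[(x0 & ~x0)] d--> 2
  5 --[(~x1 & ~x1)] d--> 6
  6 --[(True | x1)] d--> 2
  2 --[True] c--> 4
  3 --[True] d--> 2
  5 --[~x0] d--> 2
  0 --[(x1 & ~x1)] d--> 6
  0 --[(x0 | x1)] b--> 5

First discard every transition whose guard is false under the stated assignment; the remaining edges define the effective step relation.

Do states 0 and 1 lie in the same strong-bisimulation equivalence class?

Answer: NOT BISIMILAR

Analysis:
Bisimulation quotient by refinement:
  P[0] = {{0,1,2,3,4,5,6,7}}
  P[1] = {{0},{1,3},{2},{4,7},{5},{6}}
  P[2] = {{0},{1},{2},{3},{4,7},{5},{6}}
7 equivalence class(es) (converged in 3)
[0]={0}  [1]={1}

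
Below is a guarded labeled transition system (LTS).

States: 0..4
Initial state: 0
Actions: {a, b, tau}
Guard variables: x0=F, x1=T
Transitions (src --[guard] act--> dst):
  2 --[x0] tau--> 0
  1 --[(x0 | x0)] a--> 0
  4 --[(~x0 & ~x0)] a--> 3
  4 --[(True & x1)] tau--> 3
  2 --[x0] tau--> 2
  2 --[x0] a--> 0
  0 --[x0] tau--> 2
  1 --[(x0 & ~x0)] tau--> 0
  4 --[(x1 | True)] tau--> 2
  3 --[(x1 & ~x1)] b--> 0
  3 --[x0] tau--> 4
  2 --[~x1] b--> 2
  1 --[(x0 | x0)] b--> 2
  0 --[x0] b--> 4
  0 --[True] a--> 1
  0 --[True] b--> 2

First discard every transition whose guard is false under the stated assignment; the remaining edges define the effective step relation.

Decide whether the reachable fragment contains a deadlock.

Answer: DEADLOCK at state 1

Analysis:
Reachable = {0,1,2}
  0: a→1  b→2  [2 exit(s)]
  1: ∅  [STUCK]
  2: ∅  [STUCK]
trace reaching 1: a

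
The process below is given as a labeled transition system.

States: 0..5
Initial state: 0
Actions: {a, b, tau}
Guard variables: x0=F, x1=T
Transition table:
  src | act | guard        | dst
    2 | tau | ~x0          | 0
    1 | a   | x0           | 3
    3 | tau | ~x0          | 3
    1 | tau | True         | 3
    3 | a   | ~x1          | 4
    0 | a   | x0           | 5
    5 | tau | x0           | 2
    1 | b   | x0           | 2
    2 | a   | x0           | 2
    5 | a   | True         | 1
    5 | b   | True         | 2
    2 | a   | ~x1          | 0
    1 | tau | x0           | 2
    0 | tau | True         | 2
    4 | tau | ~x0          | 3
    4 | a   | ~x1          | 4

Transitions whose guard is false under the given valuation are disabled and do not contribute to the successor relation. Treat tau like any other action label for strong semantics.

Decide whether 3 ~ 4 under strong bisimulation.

Compute ~ classes (split until stable):
  π0 = {{0,1,2,3,4,5}}
  π1 = {{0,1,2,3,4},{5}}
Fixed point at round 2; 2 class(es).
[3]={0,1,2,3,4}  [4]={0,1,2,3,4}

Answer: BISIMILAR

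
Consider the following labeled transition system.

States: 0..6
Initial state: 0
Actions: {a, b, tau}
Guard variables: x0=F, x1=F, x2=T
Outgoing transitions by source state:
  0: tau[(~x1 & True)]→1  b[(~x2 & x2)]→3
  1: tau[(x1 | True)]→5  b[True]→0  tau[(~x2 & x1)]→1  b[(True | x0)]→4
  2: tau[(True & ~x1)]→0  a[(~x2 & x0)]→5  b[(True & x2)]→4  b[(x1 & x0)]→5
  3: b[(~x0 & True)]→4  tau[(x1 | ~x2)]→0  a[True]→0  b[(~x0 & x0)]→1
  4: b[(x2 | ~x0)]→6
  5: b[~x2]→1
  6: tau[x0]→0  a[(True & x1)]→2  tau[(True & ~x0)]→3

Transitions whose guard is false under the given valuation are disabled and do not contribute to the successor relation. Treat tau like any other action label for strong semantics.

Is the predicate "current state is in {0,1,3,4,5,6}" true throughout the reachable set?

Safe = {0,1,3,4,5,6}
R = {0,1,3,4,5,6}
  0: ok
  1: ok
  3: ok
  4: ok
  5: ok
  6: ok

Answer: INVARIANT HOLDS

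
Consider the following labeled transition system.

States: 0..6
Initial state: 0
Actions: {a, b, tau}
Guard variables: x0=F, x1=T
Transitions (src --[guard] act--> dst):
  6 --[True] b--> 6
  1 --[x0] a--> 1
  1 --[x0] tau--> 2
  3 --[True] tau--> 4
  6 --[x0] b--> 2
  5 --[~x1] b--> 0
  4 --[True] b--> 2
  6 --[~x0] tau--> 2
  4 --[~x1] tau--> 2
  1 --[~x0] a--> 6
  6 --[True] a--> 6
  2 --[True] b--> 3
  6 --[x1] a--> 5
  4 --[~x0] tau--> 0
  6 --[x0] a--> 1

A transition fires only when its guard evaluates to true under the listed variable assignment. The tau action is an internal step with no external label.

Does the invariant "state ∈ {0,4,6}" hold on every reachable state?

Answer: INVARIANT HOLDS

Analysis:
Allowed set {0,4,6}
Reach set: {0}
  0: ✓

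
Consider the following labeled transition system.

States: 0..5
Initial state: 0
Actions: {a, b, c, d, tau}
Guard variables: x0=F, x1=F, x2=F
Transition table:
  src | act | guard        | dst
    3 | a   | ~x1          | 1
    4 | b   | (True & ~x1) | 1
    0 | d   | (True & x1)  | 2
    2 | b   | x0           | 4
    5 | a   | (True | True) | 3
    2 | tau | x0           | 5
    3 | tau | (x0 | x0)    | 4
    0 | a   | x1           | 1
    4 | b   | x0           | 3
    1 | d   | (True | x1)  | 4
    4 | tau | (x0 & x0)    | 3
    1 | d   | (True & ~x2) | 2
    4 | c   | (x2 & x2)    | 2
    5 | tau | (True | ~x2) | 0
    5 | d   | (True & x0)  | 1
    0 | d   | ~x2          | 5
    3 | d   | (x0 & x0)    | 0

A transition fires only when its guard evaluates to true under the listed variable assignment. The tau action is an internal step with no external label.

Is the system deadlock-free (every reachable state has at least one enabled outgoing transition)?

Answer: DEADLOCK at state 2

Analysis:
R = {0,1,2,3,4,5}
  0: d→5  [1 out]
  1: d→2  d→4  [2 out]
  2: ∅  [no exit]
  3: a→1  [1 out]
  4: b→1  [1 out]
  5: a→3  tau→0  [2 out]
witness 2: d·a·a·d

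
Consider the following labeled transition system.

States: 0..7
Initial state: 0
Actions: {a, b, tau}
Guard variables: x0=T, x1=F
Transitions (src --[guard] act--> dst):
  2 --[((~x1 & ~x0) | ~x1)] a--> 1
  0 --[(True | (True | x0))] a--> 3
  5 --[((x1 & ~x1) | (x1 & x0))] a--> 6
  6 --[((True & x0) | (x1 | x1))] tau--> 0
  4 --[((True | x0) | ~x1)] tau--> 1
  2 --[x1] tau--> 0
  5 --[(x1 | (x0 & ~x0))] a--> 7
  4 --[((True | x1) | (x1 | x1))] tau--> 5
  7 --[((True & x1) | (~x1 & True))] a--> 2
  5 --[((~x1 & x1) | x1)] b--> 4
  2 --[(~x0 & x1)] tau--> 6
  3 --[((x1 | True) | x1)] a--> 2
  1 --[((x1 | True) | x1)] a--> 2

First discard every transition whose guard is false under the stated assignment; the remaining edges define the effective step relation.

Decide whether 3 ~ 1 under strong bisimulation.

Compute ~ classes (split until stable):
  P[0] = {{0,1,2,3,4,5,6,7}}
  P[1] = {{0,1,2,3,7},{4,6},{5}}
  P[2] = {{0,1,2,3,7},{4},{5},{6}}
4 equivalence class(es) (converged in 3)
[3]={0,1,2,3,7}  [1]={0,1,2,3,7}

Answer: BISIMILAR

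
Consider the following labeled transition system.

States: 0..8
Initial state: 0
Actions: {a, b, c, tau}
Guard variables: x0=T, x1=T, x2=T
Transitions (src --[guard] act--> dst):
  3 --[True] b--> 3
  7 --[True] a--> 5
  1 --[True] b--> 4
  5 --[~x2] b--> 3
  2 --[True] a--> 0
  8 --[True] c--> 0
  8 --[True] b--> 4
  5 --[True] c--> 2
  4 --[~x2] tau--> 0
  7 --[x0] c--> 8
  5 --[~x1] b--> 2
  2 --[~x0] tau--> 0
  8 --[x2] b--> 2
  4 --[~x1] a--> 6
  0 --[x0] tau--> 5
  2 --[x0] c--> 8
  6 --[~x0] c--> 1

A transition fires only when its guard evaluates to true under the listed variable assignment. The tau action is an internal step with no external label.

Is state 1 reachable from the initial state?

Guard filter leaves 11 enabled edge(s).
L0 = {0}
L1 = {5}  total {0,5}
L2 = {2}  total {0,2,5}
L3 = {8}  total {0,2,5,8}
L4 = {4}  total {0,2,4,5,8}
Reach set: {0,2,4,5,8}

Answer: UNREACHABLE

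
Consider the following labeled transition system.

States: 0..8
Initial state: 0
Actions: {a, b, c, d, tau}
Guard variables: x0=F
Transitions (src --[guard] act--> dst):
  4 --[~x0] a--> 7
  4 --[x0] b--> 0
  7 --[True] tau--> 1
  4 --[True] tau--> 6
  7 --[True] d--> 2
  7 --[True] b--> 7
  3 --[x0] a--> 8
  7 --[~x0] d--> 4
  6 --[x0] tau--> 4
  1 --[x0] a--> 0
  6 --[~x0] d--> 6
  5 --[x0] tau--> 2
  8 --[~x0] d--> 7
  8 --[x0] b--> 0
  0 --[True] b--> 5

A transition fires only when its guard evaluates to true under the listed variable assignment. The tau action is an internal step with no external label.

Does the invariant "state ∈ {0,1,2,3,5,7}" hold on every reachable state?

Answer: INVARIANT HOLDS

Analysis:
Allowed set {0,1,2,3,5,7}
R = {0,5}
  0: safe
  5: safe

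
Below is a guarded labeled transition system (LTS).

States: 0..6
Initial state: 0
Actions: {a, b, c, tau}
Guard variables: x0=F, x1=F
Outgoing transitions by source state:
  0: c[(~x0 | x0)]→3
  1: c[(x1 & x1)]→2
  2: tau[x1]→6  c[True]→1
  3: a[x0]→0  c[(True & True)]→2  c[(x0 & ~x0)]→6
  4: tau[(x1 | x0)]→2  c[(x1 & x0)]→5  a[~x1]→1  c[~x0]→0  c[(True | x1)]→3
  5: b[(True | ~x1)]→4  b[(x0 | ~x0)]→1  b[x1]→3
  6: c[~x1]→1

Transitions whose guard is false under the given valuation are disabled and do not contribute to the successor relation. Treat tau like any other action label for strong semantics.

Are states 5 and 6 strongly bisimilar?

Answer: NOT BISIMILAR

Analysis:
Refine partition for ~:
  π0 = {{0,1,2,3,4,5,6}}
  π1 = {{0,2,3,6},{1},{4},{5}}
  π2 = {{0,3},{1},{2,6},{4},{5}}
  π3 = {{0},{1},{2,6},{3},{4},{5}}
Fixed point at round 4; 6 class(es).
[5]={5}  [6]={2,6}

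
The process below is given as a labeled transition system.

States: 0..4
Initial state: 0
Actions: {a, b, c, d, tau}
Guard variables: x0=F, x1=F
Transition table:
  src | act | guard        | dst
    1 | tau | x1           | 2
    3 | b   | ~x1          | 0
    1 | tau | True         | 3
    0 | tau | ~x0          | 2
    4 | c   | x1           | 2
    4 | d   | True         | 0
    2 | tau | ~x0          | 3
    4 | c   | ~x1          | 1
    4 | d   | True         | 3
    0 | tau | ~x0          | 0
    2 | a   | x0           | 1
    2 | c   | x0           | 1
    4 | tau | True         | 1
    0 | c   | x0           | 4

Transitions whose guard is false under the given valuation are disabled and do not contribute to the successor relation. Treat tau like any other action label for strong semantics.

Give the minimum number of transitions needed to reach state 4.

Layered search for 4:
  Layer 0: {0}
  Layer 1: {2}
  Layer 2: {3}
4 never appears.

Answer: UNREACHABLE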